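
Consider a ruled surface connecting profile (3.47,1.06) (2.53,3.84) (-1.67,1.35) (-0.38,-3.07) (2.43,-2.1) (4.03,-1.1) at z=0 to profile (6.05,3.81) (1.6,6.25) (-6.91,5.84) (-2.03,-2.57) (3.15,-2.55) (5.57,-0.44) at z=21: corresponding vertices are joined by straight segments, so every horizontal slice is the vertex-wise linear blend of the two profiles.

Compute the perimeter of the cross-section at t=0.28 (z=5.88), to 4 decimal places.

Perimeter at t=0.28: 23.5831

Cross-section at t=0.28: each vertex is (1-t)·p0[i] + t·p1[i].
  v1: (1-0.28)·(3.47,1.06) + 0.28·(6.05,3.81) = (4.1924,1.8300)
  v2: (1-0.28)·(2.53,3.84) + 0.28·(1.6,6.25) = (2.2696,4.5148)
  v3: (1-0.28)·(-1.67,1.35) + 0.28·(-6.91,5.84) = (-3.1372,2.6072)
  v4: (1-0.28)·(-0.38,-3.07) + 0.28·(-2.03,-2.57) = (-0.8420,-2.9300)
  v5: (1-0.28)·(2.43,-2.1) + 0.28·(3.15,-2.55) = (2.6316,-2.2260)
  v6: (1-0.28)·(4.03,-1.1) + 0.28·(5.57,-0.44) = (4.4612,-0.9152)
Perimeter = Σ |v_{i+1} − v_i|:
  edge 1→2: √(-1.9228² + 2.6848²) = 3.3023 (running 3.3023)
  edge 2→3: √(-5.4068² + -1.9076²) = 5.7334 (running 9.0358)
  edge 3→4: √(2.2952² + -5.5372²) = 5.9940 (running 15.0298)
  edge 4→5: √(3.4736² + 0.7040²) = 3.5442 (running 18.5740)
  edge 5→6: √(1.8296² + 1.3108²) = 2.2507 (running 20.8247)
  edge 6→1: √(-0.2688² + 2.7452²) = 2.7583 (running 23.5831)
Perimeter = 23.5831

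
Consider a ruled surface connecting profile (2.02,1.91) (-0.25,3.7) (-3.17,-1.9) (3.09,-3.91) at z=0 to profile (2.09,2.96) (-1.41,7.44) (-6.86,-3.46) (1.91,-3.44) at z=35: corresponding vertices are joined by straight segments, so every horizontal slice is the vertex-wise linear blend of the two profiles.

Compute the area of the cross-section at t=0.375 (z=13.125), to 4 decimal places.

Cross-section at t=0.375: each vertex is (1-t)·p0[i] + t·p1[i].
  v1: (1-0.375)·(2.02,1.91) + 0.375·(2.09,2.96) = (2.0462,2.3037)
  v2: (1-0.375)·(-0.25,3.7) + 0.375·(-1.41,7.44) = (-0.6850,5.1025)
  v3: (1-0.375)·(-3.17,-1.9) + 0.375·(-6.86,-3.46) = (-4.5537,-2.4850)
  v4: (1-0.375)·(3.09,-3.91) + 0.375·(1.91,-3.44) = (2.6475,-3.7338)
Shoelace sum Σ(x_i·y_{i+1} − x_{i+1}·y_i):
  i=1: 2.0462·5.1025 − -0.6850·2.3037 = +12.0191 (running +12.0191)
  i=2: -0.6850·-2.4850 − -4.5537·5.1025 = +24.9377 (running +36.9568)
  i=3: -4.5537·-3.7338 − 2.6475·-2.4850 = +23.5816 (running +60.5384)
  i=4: 2.6475·2.3037 − 2.0462·-3.7338 = +13.7394 (running +74.2778)
Area = |Σ|/2 = |74.2778|/2 = 37.1389

Area at t=0.375: 37.1389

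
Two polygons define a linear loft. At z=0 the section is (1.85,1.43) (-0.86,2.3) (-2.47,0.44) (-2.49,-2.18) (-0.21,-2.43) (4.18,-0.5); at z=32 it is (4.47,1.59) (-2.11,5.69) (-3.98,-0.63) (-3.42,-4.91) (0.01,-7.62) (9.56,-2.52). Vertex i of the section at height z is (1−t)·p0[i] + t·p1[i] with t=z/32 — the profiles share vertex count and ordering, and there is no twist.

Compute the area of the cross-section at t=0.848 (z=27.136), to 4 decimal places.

Cross-section at t=0.848: each vertex is (1-t)·p0[i] + t·p1[i].
  v1: (1-0.848)·(1.85,1.43) + 0.848·(4.47,1.59) = (4.0718,1.5657)
  v2: (1-0.848)·(-0.86,2.3) + 0.848·(-2.11,5.69) = (-1.9200,5.1747)
  v3: (1-0.848)·(-2.47,0.44) + 0.848·(-3.98,-0.63) = (-3.7505,-0.4674)
  v4: (1-0.848)·(-2.49,-2.18) + 0.848·(-3.42,-4.91) = (-3.2786,-4.4950)
  v5: (1-0.848)·(-0.21,-2.43) + 0.848·(0.01,-7.62) = (-0.0234,-6.8311)
  v6: (1-0.848)·(4.18,-0.5) + 0.848·(9.56,-2.52) = (8.7422,-2.2130)
Shoelace sum Σ(x_i·y_{i+1} − x_{i+1}·y_i):
  i=1: 4.0718·5.1747 − -1.9200·1.5657 = +24.0763 (running +24.0763)
  i=2: -1.9200·-0.4674 − -3.7505·5.1747 = +20.3050 (running +44.3813)
  i=3: -3.7505·-4.4950 − -3.2786·-0.4674 = +15.3263 (running +59.7076)
  i=4: -3.2786·-6.8311 − -0.0234·-4.4950 = +22.2914 (running +81.9990)
  i=5: -0.0234·-2.2130 − 8.7422·-6.8311 = +59.7712 (running +141.7702)
  i=6: 8.7422·1.5657 − 4.0718·-2.2130 = +22.6982 (running +164.4684)
Area = |Σ|/2 = |164.4684|/2 = 82.2342

Area at t=0.848: 82.2342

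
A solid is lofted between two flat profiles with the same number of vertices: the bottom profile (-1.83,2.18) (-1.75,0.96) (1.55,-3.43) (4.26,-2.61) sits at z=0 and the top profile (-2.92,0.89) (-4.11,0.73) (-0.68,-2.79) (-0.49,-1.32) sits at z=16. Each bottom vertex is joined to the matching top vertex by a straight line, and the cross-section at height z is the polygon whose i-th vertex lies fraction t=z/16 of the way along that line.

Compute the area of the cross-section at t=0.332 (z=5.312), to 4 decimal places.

Cross-section at t=0.332: each vertex is (1-t)·p0[i] + t·p1[i].
  v1: (1-0.332)·(-1.83,2.18) + 0.332·(-2.92,0.89) = (-2.1919,1.7517)
  v2: (1-0.332)·(-1.75,0.96) + 0.332·(-4.11,0.73) = (-2.5335,0.8836)
  v3: (1-0.332)·(1.55,-3.43) + 0.332·(-0.68,-2.79) = (0.8096,-3.2175)
  v4: (1-0.332)·(4.26,-2.61) + 0.332·(-0.49,-1.32) = (2.6830,-2.1817)
Shoelace sum Σ(x_i·y_{i+1} − x_{i+1}·y_i):
  i=1: -2.1919·0.8836 − -2.5335·1.7517 = +2.5012 (running +2.5012)
  i=2: -2.5335·-3.2175 − 0.8096·0.8836 = +7.4362 (running +9.9374)
  i=3: 0.8096·-2.1817 − 2.6830·-3.2175 = +6.8662 (running +16.8036)
  i=4: 2.6830·1.7517 − -2.1919·-2.1817 = -0.0822 (running +16.7214)
Area = |Σ|/2 = |16.7214|/2 = 8.3607

Area at t=0.332: 8.3607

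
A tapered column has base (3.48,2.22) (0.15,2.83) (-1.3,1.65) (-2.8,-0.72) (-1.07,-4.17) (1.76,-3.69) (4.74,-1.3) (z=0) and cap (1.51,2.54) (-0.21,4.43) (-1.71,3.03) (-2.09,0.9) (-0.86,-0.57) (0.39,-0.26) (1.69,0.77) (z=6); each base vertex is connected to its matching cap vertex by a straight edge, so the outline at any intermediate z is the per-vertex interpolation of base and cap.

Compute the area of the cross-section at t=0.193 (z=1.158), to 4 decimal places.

Cross-section at t=0.193: each vertex is (1-t)·p0[i] + t·p1[i].
  v1: (1-0.193)·(3.48,2.22) + 0.193·(1.51,2.54) = (3.0998,2.2818)
  v2: (1-0.193)·(0.15,2.83) + 0.193·(-0.21,4.43) = (0.0805,3.1388)
  v3: (1-0.193)·(-1.3,1.65) + 0.193·(-1.71,3.03) = (-1.3791,1.9163)
  v4: (1-0.193)·(-2.8,-0.72) + 0.193·(-2.09,0.9) = (-2.6630,-0.4073)
  v5: (1-0.193)·(-1.07,-4.17) + 0.193·(-0.86,-0.57) = (-1.0295,-3.4752)
  v6: (1-0.193)·(1.76,-3.69) + 0.193·(0.39,-0.26) = (1.4956,-3.0280)
  v7: (1-0.193)·(4.74,-1.3) + 0.193·(1.69,0.77) = (4.1513,-0.9005)
Shoelace sum Σ(x_i·y_{i+1} − x_{i+1}·y_i):
  i=1: 3.0998·3.1388 − 0.0805·2.2818 = +9.5459 (running +9.5459)
  i=2: 0.0805·1.9163 − -1.3791·3.1388 = +4.4831 (running +14.0290)
  i=3: -1.3791·-0.4073 − -2.6630·1.9163 = +5.6649 (running +19.6939)
  i=4: -2.6630·-3.4752 − -1.0295·-0.4073 = +8.8350 (running +28.5290)
  i=5: -1.0295·-3.0280 − 1.4956·-3.4752 = +8.3147 (running +36.8437)
  i=6: 1.4956·-0.9005 − 4.1513·-3.0280 = +11.2236 (running +48.0672)
  i=7: 4.1513·2.2818 − 3.0998·-0.9005 = +12.2637 (running +60.3309)
Area = |Σ|/2 = |60.3309|/2 = 30.1655

Area at t=0.193: 30.1655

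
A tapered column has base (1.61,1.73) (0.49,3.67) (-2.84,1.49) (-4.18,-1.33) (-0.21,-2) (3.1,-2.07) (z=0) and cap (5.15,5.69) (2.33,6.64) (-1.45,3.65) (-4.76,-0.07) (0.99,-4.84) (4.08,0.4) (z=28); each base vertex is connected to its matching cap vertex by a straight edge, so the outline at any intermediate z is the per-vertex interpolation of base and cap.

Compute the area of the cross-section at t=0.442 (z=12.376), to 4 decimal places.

Area at t=0.442: 39.7022

Cross-section at t=0.442: each vertex is (1-t)·p0[i] + t·p1[i].
  v1: (1-0.442)·(1.61,1.73) + 0.442·(5.15,5.69) = (3.1747,3.4803)
  v2: (1-0.442)·(0.49,3.67) + 0.442·(2.33,6.64) = (1.3033,4.9827)
  v3: (1-0.442)·(-2.84,1.49) + 0.442·(-1.45,3.65) = (-2.2256,2.4447)
  v4: (1-0.442)·(-4.18,-1.33) + 0.442·(-4.76,-0.07) = (-4.4364,-0.7731)
  v5: (1-0.442)·(-0.21,-2) + 0.442·(0.99,-4.84) = (0.3204,-3.2553)
  v6: (1-0.442)·(3.1,-2.07) + 0.442·(4.08,0.4) = (3.5332,-0.9783)
Shoelace sum Σ(x_i·y_{i+1} − x_{i+1}·y_i):
  i=1: 3.1747·4.9827 − 1.3033·3.4803 = +11.2828 (running +11.2828)
  i=2: 1.3033·2.4447 − -2.2256·4.9827 = +14.2758 (running +25.5586)
  i=3: -2.2256·-0.7731 − -4.4364·2.4447 = +12.5662 (running +38.1249)
  i=4: -4.4364·-3.2553 − 0.3204·-0.7731 = +14.6893 (running +52.8141)
  i=5: 0.3204·-0.9783 − 3.5332·-3.2553 = +11.1880 (running +64.0021)
  i=6: 3.5332·3.4803 − 3.1747·-0.9783 = +15.4022 (running +79.4043)
Area = |Σ|/2 = |79.4043|/2 = 39.7022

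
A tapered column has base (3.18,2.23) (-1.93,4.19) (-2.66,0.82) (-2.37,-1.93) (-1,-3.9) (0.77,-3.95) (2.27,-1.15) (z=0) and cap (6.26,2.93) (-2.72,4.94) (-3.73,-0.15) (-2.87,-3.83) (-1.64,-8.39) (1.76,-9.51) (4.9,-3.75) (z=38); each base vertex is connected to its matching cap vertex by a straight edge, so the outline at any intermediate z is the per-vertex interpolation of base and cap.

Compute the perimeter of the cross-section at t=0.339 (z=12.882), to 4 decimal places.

Cross-section at t=0.339: each vertex is (1-t)·p0[i] + t·p1[i].
  v1: (1-0.339)·(3.18,2.23) + 0.339·(6.26,2.93) = (4.2241,2.4673)
  v2: (1-0.339)·(-1.93,4.19) + 0.339·(-2.72,4.94) = (-2.1978,4.4443)
  v3: (1-0.339)·(-2.66,0.82) + 0.339·(-3.73,-0.15) = (-3.0227,0.4912)
  v4: (1-0.339)·(-2.37,-1.93) + 0.339·(-2.87,-3.83) = (-2.5395,-2.5741)
  v5: (1-0.339)·(-1,-3.9) + 0.339·(-1.64,-8.39) = (-1.2170,-5.4221)
  v6: (1-0.339)·(0.77,-3.95) + 0.339·(1.76,-9.51) = (1.1056,-5.8348)
  v7: (1-0.339)·(2.27,-1.15) + 0.339·(4.9,-3.75) = (3.1616,-2.0314)
Perimeter = Σ |v_{i+1} − v_i|:
  edge 1→2: √(-6.4219² + 1.9770²) = 6.7193 (running 6.7193)
  edge 2→3: √(-0.8249² + -3.9531²) = 4.0382 (running 10.7576)
  edge 3→4: √(0.4832² + -3.0653²) = 3.1031 (running 13.8607)
  edge 4→5: √(1.3225² + -2.8480²) = 3.1401 (running 17.0008)
  edge 5→6: √(2.3226² + -0.4127²) = 2.3590 (running 19.3598)
  edge 6→7: √(2.0560² + 3.8034²) = 4.3236 (running 23.6833)
  edge 7→1: √(1.0625² + 4.4987²) = 4.6225 (running 28.3058)
Perimeter = 28.3058

Perimeter at t=0.339: 28.3058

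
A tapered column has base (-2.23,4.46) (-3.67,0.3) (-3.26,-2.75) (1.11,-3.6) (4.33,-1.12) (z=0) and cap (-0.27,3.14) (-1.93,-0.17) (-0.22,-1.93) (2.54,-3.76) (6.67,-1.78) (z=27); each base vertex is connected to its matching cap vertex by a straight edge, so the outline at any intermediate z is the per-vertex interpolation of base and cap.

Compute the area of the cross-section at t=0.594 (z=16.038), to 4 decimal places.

Area at t=0.594: 31.5302

Cross-section at t=0.594: each vertex is (1-t)·p0[i] + t·p1[i].
  v1: (1-0.594)·(-2.23,4.46) + 0.594·(-0.27,3.14) = (-1.0658,3.6759)
  v2: (1-0.594)·(-3.67,0.3) + 0.594·(-1.93,-0.17) = (-2.6364,0.0208)
  v3: (1-0.594)·(-3.26,-2.75) + 0.594·(-0.22,-1.93) = (-1.4542,-2.2629)
  v4: (1-0.594)·(1.11,-3.6) + 0.594·(2.54,-3.76) = (1.9594,-3.6950)
  v5: (1-0.594)·(4.33,-1.12) + 0.594·(6.67,-1.78) = (5.7200,-1.5120)
Shoelace sum Σ(x_i·y_{i+1} − x_{i+1}·y_i):
  i=1: -1.0658·0.0208 − -2.6364·3.6759 = +9.6692 (running +9.6692)
  i=2: -2.6364·-2.2629 − -1.4542·0.0208 = +5.9963 (running +15.6655)
  i=3: -1.4542·-3.6950 − 1.9594·-2.2629 = +9.8075 (running +25.4730)
  i=4: 1.9594·-1.5120 − 5.7200·-3.6950 = +18.1728 (running +43.6457)
  i=5: 5.7200·3.6759 − -1.0658·-1.5120 = +19.4146 (running +63.0604)
Area = |Σ|/2 = |63.0604|/2 = 31.5302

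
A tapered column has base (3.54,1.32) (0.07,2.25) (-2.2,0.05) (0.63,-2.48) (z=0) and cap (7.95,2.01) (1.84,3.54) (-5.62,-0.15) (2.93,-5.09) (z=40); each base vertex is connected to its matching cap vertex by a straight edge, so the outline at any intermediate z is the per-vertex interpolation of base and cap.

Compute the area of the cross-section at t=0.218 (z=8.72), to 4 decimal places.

Area at t=0.218: 21.2722

Cross-section at t=0.218: each vertex is (1-t)·p0[i] + t·p1[i].
  v1: (1-0.218)·(3.54,1.32) + 0.218·(7.95,2.01) = (4.5014,1.4704)
  v2: (1-0.218)·(0.07,2.25) + 0.218·(1.84,3.54) = (0.4559,2.5312)
  v3: (1-0.218)·(-2.2,0.05) + 0.218·(-5.62,-0.15) = (-2.9456,0.0064)
  v4: (1-0.218)·(0.63,-2.48) + 0.218·(2.93,-5.09) = (1.1314,-3.0490)
Shoelace sum Σ(x_i·y_{i+1} − x_{i+1}·y_i):
  i=1: 4.5014·2.5312 − 0.4559·1.4704 = +10.7237 (running +10.7237)
  i=2: 0.4559·0.0064 − -2.9456·2.5312 = +7.4588 (running +18.1825)
  i=3: -2.9456·-3.0490 − 1.1314·0.0064 = +8.9737 (running +27.1562)
  i=4: 1.1314·1.4704 − 4.5014·-3.0490 = +15.3883 (running +42.5444)
Area = |Σ|/2 = |42.5444|/2 = 21.2722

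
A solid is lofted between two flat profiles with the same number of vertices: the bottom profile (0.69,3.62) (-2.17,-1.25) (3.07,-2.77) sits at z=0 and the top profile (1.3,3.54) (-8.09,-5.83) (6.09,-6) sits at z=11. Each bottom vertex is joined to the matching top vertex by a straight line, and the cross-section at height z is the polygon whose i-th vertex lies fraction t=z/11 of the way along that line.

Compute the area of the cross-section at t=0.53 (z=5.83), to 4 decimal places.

Area at t=0.53: 38.7385

Cross-section at t=0.53: each vertex is (1-t)·p0[i] + t·p1[i].
  v1: (1-0.53)·(0.69,3.62) + 0.53·(1.3,3.54) = (1.0133,3.5776)
  v2: (1-0.53)·(-2.17,-1.25) + 0.53·(-8.09,-5.83) = (-5.3076,-3.6774)
  v3: (1-0.53)·(3.07,-2.77) + 0.53·(6.09,-6) = (4.6706,-4.4819)
Shoelace sum Σ(x_i·y_{i+1} − x_{i+1}·y_i):
  i=1: 1.0133·-3.6774 − -5.3076·3.5776 = +15.2622 (running +15.2622)
  i=2: -5.3076·-4.4819 − 4.6706·-3.6774 = +40.9638 (running +56.2260)
  i=3: 4.6706·3.5776 − 1.0133·-4.4819 = +21.2510 (running +77.4770)
Area = |Σ|/2 = |77.4770|/2 = 38.7385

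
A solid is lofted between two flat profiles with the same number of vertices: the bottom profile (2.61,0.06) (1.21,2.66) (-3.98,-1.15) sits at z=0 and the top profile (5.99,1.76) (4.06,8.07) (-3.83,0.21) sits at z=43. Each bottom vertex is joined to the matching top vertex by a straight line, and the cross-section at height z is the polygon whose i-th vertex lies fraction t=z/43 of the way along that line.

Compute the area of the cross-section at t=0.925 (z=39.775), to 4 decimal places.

Area at t=0.925: 30.3261

Cross-section at t=0.925: each vertex is (1-t)·p0[i] + t·p1[i].
  v1: (1-0.925)·(2.61,0.06) + 0.925·(5.99,1.76) = (5.7365,1.6325)
  v2: (1-0.925)·(1.21,2.66) + 0.925·(4.06,8.07) = (3.8462,7.6643)
  v3: (1-0.925)·(-3.98,-1.15) + 0.925·(-3.83,0.21) = (-3.8413,0.1080)
Shoelace sum Σ(x_i·y_{i+1} − x_{i+1}·y_i):
  i=1: 5.7365·7.6643 − 3.8462·1.6325 = +37.6870 (running +37.6870)
  i=2: 3.8462·0.1080 − -3.8413·7.6643 = +29.8557 (running +67.5427)
  i=3: -3.8413·1.6325 − 5.7365·0.1080 = -6.8904 (running +60.6523)
Area = |Σ|/2 = |60.6523|/2 = 30.3261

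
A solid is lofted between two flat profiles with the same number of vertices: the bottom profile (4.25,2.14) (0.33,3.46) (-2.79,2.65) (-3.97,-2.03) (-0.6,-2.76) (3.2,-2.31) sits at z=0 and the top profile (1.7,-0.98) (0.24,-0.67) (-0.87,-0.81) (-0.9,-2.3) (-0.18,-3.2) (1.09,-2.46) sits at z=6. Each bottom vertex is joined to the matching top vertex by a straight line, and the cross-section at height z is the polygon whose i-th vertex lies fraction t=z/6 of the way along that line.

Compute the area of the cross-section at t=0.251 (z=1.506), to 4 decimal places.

Area at t=0.251: 27.0424

Cross-section at t=0.251: each vertex is (1-t)·p0[i] + t·p1[i].
  v1: (1-0.251)·(4.25,2.14) + 0.251·(1.7,-0.98) = (3.6099,1.3569)
  v2: (1-0.251)·(0.33,3.46) + 0.251·(0.24,-0.67) = (0.3074,2.4234)
  v3: (1-0.251)·(-2.79,2.65) + 0.251·(-0.87,-0.81) = (-2.3081,1.7815)
  v4: (1-0.251)·(-3.97,-2.03) + 0.251·(-0.9,-2.3) = (-3.1994,-2.0978)
  v5: (1-0.251)·(-0.6,-2.76) + 0.251·(-0.18,-3.2) = (-0.4946,-2.8704)
  v6: (1-0.251)·(3.2,-2.31) + 0.251·(1.09,-2.46) = (2.6704,-2.3477)
Shoelace sum Σ(x_i·y_{i+1} − x_{i+1}·y_i):
  i=1: 3.6099·2.4234 − 0.3074·1.3569 = +8.3311 (running +8.3311)
  i=2: 0.3074·1.7815 − -2.3081·2.4234 = +6.1410 (running +14.4721)
  i=3: -2.3081·-2.0978 − -3.1994·1.7815 = +10.5417 (running +25.0139)
  i=4: -3.1994·-2.8704 − -0.4946·-2.0978 = +8.1463 (running +33.1601)
  i=5: -0.4946·-2.3477 − 2.6704·-2.8704 = +8.8263 (running +41.9864)
  i=6: 2.6704·1.3569 − 3.6099·-2.3477 = +12.0983 (running +54.0847)
Area = |Σ|/2 = |54.0847|/2 = 27.0424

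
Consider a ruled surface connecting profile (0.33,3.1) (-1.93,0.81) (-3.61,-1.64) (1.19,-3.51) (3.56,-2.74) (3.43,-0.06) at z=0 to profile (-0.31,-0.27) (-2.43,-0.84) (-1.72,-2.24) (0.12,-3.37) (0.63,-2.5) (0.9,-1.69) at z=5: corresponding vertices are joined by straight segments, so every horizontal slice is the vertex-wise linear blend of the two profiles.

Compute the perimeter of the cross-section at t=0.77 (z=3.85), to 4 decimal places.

Cross-section at t=0.77: each vertex is (1-t)·p0[i] + t·p1[i].
  v1: (1-0.77)·(0.33,3.1) + 0.77·(-0.31,-0.27) = (-0.1628,0.5051)
  v2: (1-0.77)·(-1.93,0.81) + 0.77·(-2.43,-0.84) = (-2.3150,-0.4605)
  v3: (1-0.77)·(-3.61,-1.64) + 0.77·(-1.72,-2.24) = (-2.1547,-2.1020)
  v4: (1-0.77)·(1.19,-3.51) + 0.77·(0.12,-3.37) = (0.3661,-3.4022)
  v5: (1-0.77)·(3.56,-2.74) + 0.77·(0.63,-2.5) = (1.3039,-2.5552)
  v6: (1-0.77)·(3.43,-0.06) + 0.77·(0.9,-1.69) = (1.4819,-1.3151)
Perimeter = Σ |v_{i+1} − v_i|:
  edge 1→2: √(-2.1522² + -0.9656²) = 2.3589 (running 2.3589)
  edge 2→3: √(0.1603² + -1.6415²) = 1.6493 (running 4.0082)
  edge 3→4: √(2.5208² + -1.3002²) = 2.8364 (running 6.8446)
  edge 4→5: √(0.9378² + 0.8470²) = 1.2637 (running 8.1082)
  edge 5→6: √(0.1780² + 1.2401²) = 1.2528 (running 9.3610)
  edge 6→1: √(-1.6447² + 1.8202²) = 2.4532 (running 11.8142)
Perimeter = 11.8142

Perimeter at t=0.77: 11.8142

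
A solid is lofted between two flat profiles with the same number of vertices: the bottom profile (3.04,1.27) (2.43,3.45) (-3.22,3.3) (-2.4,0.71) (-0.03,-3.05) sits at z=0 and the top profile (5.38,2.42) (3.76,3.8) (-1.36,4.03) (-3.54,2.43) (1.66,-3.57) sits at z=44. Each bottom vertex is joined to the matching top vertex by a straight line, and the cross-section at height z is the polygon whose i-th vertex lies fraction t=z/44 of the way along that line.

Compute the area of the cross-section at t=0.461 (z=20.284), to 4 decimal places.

Cross-section at t=0.461: each vertex is (1-t)·p0[i] + t·p1[i].
  v1: (1-0.461)·(3.04,1.27) + 0.461·(5.38,2.42) = (4.1187,1.8001)
  v2: (1-0.461)·(2.43,3.45) + 0.461·(3.76,3.8) = (3.0431,3.6113)
  v3: (1-0.461)·(-3.22,3.3) + 0.461·(-1.36,4.03) = (-2.3625,3.6365)
  v4: (1-0.461)·(-2.4,0.71) + 0.461·(-3.54,2.43) = (-2.9255,1.5029)
  v5: (1-0.461)·(-0.03,-3.05) + 0.461·(1.66,-3.57) = (0.7491,-3.2897)
Shoelace sum Σ(x_i·y_{i+1} − x_{i+1}·y_i):
  i=1: 4.1187·3.6113 − 3.0431·1.8001 = +9.3961 (running +9.3961)
  i=2: 3.0431·3.6365 − -2.3625·3.6113 = +19.5984 (running +28.9945)
  i=3: -2.3625·1.5029 − -2.9255·3.6365 = +7.0881 (running +36.0826)
  i=4: -2.9255·-3.2897 − 0.7491·1.5029 = +8.4984 (running +44.5810)
  i=5: 0.7491·1.8001 − 4.1187·-3.2897 = +14.8980 (running +59.4790)
Area = |Σ|/2 = |59.4790|/2 = 29.7395

Area at t=0.461: 29.7395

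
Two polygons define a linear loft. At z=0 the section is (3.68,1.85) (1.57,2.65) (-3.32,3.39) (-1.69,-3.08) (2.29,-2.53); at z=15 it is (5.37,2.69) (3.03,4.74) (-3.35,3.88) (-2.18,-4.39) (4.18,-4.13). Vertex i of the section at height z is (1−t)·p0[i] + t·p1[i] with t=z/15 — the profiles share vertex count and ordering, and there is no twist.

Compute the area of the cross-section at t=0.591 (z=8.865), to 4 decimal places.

Cross-section at t=0.591: each vertex is (1-t)·p0[i] + t·p1[i].
  v1: (1-0.591)·(3.68,1.85) + 0.591·(5.37,2.69) = (4.6788,2.3464)
  v2: (1-0.591)·(1.57,2.65) + 0.591·(3.03,4.74) = (2.4329,3.8852)
  v3: (1-0.591)·(-3.32,3.39) + 0.591·(-3.35,3.88) = (-3.3377,3.6796)
  v4: (1-0.591)·(-1.69,-3.08) + 0.591·(-2.18,-4.39) = (-1.9796,-3.8542)
  v5: (1-0.591)·(2.29,-2.53) + 0.591·(4.18,-4.13) = (3.4070,-3.4756)
Shoelace sum Σ(x_i·y_{i+1} − x_{i+1}·y_i):
  i=1: 4.6788·3.8852 − 2.4329·2.3464 = +12.4694 (running +12.4694)
  i=2: 2.4329·3.6796 − -3.3377·3.8852 = +21.9196 (running +34.3891)
  i=3: -3.3377·-3.8542 − -1.9796·3.6796 = +20.1484 (running +54.5375)
  i=4: -1.9796·-3.4756 − 3.4070·-3.8542 = +20.0115 (running +74.5490)
  i=5: 3.4070·2.3464 − 4.6788·-3.4756 = +24.2559 (running +98.8049)
Area = |Σ|/2 = |98.8049|/2 = 49.4024

Area at t=0.591: 49.4024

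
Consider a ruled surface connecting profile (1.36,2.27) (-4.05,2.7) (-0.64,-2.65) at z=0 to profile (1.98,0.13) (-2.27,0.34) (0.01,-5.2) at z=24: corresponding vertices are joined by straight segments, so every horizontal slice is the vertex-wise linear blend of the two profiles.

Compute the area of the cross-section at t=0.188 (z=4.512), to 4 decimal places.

Area at t=0.188: 13.3598

Cross-section at t=0.188: each vertex is (1-t)·p0[i] + t·p1[i].
  v1: (1-0.188)·(1.36,2.27) + 0.188·(1.98,0.13) = (1.4766,1.8677)
  v2: (1-0.188)·(-4.05,2.7) + 0.188·(-2.27,0.34) = (-3.7154,2.2563)
  v3: (1-0.188)·(-0.64,-2.65) + 0.188·(0.01,-5.2) = (-0.5178,-3.1294)
Shoelace sum Σ(x_i·y_{i+1} − x_{i+1}·y_i):
  i=1: 1.4766·2.2563 − -3.7154·1.8677 = +10.2707 (running +10.2707)
  i=2: -3.7154·-3.1294 − -0.5178·2.2563 = +12.7952 (running +23.0659)
  i=3: -0.5178·1.8677 − 1.4766·-3.1294 = +3.6537 (running +26.7195)
Area = |Σ|/2 = |26.7195|/2 = 13.3598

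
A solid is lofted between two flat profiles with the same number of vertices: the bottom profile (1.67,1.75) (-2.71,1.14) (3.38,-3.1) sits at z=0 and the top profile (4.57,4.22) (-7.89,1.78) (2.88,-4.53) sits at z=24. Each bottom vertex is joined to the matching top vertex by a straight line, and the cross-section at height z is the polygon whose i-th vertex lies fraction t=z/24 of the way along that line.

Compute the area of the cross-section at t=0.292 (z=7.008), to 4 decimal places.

Cross-section at t=0.292: each vertex is (1-t)·p0[i] + t·p1[i].
  v1: (1-0.292)·(1.67,1.75) + 0.292·(4.57,4.22) = (2.5168,2.4712)
  v2: (1-0.292)·(-2.71,1.14) + 0.292·(-7.89,1.78) = (-4.2226,1.3269)
  v3: (1-0.292)·(3.38,-3.1) + 0.292·(2.88,-4.53) = (3.2340,-3.5176)
Shoelace sum Σ(x_i·y_{i+1} − x_{i+1}·y_i):
  i=1: 2.5168·1.3269 − -4.2226·2.4712 = +13.7745 (running +13.7745)
  i=2: -4.2226·-3.5176 − 3.2340·1.3269 = +10.5620 (running +24.3364)
  i=3: 3.2340·2.4712 − 2.5168·-3.5176 = +16.8450 (running +41.1814)
Area = |Σ|/2 = |41.1814|/2 = 20.5907

Area at t=0.292: 20.5907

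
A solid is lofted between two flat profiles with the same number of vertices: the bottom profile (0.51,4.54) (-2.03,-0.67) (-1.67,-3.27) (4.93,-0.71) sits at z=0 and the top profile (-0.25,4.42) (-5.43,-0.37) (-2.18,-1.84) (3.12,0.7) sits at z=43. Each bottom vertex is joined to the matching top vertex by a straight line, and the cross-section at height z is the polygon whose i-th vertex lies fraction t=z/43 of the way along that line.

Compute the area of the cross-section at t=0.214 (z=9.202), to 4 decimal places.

Cross-section at t=0.214: each vertex is (1-t)·p0[i] + t·p1[i].
  v1: (1-0.214)·(0.51,4.54) + 0.214·(-0.25,4.42) = (0.3474,4.5143)
  v2: (1-0.214)·(-2.03,-0.67) + 0.214·(-5.43,-0.37) = (-2.7576,-0.6058)
  v3: (1-0.214)·(-1.67,-3.27) + 0.214·(-2.18,-1.84) = (-1.7791,-2.9640)
  v4: (1-0.214)·(4.93,-0.71) + 0.214·(3.12,0.7) = (4.5427,-0.4083)
Shoelace sum Σ(x_i·y_{i+1} − x_{i+1}·y_i):
  i=1: 0.3474·-0.6058 − -2.7576·4.5143 = +12.2383 (running +12.2383)
  i=2: -2.7576·-2.9640 − -1.7791·-0.6058 = +7.0957 (running +19.3339)
  i=3: -1.7791·-0.4083 − 4.5427·-2.9640 = +14.1907 (running +33.5246)
  i=4: 4.5427·4.5143 − 0.3474·-0.4083 = +20.6488 (running +54.1735)
Area = |Σ|/2 = |54.1735|/2 = 27.0867

Area at t=0.214: 27.0867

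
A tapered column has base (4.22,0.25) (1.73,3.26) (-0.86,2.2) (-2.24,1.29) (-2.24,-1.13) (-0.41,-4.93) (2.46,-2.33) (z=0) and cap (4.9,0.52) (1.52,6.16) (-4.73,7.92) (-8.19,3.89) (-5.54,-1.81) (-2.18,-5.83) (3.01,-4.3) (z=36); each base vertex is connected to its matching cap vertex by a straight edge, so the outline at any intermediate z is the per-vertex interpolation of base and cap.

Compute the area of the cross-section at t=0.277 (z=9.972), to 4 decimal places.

Area at t=0.277: 49.3188

Cross-section at t=0.277: each vertex is (1-t)·p0[i] + t·p1[i].
  v1: (1-0.277)·(4.22,0.25) + 0.277·(4.9,0.52) = (4.4084,0.3248)
  v2: (1-0.277)·(1.73,3.26) + 0.277·(1.52,6.16) = (1.6718,4.0633)
  v3: (1-0.277)·(-0.86,2.2) + 0.277·(-4.73,7.92) = (-1.9320,3.7844)
  v4: (1-0.277)·(-2.24,1.29) + 0.277·(-8.19,3.89) = (-3.8881,2.0102)
  v5: (1-0.277)·(-2.24,-1.13) + 0.277·(-5.54,-1.81) = (-3.1541,-1.3184)
  v6: (1-0.277)·(-0.41,-4.93) + 0.277·(-2.18,-5.83) = (-0.9003,-5.1793)
  v7: (1-0.277)·(2.46,-2.33) + 0.277·(3.01,-4.3) = (2.6123,-2.8757)
Shoelace sum Σ(x_i·y_{i+1} − x_{i+1}·y_i):
  i=1: 4.4084·4.0633 − 1.6718·0.3248 = +17.3695 (running +17.3695)
  i=2: 1.6718·3.7844 − -1.9320·4.0633 = +14.1772 (running +31.5467)
  i=3: -1.9320·2.0102 − -3.8881·3.7844 = +10.8308 (running +42.3775)
  i=4: -3.8881·-1.3184 − -3.1541·2.0102 = +11.4664 (running +53.8438)
  i=5: -3.1541·-5.1793 − -0.9003·-1.3184 = +15.1491 (running +68.9930)
  i=6: -0.9003·-2.8757 − 2.6123·-5.1793 = +16.1191 (running +85.1121)
  i=7: 2.6123·0.3248 − 4.4084·-2.8757 = +13.5255 (running +98.6376)
Area = |Σ|/2 = |98.6376|/2 = 49.3188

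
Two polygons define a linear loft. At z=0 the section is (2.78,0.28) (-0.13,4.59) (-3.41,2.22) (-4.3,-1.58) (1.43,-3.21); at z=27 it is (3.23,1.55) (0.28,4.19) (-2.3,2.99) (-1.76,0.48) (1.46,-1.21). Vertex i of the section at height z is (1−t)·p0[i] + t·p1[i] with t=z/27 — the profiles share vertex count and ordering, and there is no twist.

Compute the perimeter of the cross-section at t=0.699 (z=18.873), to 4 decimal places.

Perimeter at t=0.699: 18.1115

Cross-section at t=0.699: each vertex is (1-t)·p0[i] + t·p1[i].
  v1: (1-0.699)·(2.78,0.28) + 0.699·(3.23,1.55) = (3.0945,1.1677)
  v2: (1-0.699)·(-0.13,4.59) + 0.699·(0.28,4.19) = (0.1566,4.3104)
  v3: (1-0.699)·(-3.41,2.22) + 0.699·(-2.3,2.99) = (-2.6341,2.7582)
  v4: (1-0.699)·(-4.3,-1.58) + 0.699·(-1.76,0.48) = (-2.5245,-0.1401)
  v5: (1-0.699)·(1.43,-3.21) + 0.699·(1.46,-1.21) = (1.4510,-1.8120)
Perimeter = Σ |v_{i+1} − v_i|:
  edge 1→2: √(-2.9380² + 3.1427²) = 4.3021 (running 4.3021)
  edge 2→3: √(-2.7907² + -1.5522²) = 3.1933 (running 7.4954)
  edge 3→4: √(0.1096² + -2.8983²) = 2.9004 (running 10.3958)
  edge 4→5: √(3.9755² + -1.6719²) = 4.3128 (running 14.7085)
  edge 5→1: √(1.6436² + 2.9797²) = 3.4030 (running 18.1115)
Perimeter = 18.1115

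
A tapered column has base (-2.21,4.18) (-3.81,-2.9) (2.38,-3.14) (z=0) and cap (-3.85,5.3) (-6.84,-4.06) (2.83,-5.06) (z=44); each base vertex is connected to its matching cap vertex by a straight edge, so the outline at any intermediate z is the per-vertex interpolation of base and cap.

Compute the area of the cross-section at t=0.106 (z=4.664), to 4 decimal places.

Area at t=0.106: 24.2911

Cross-section at t=0.106: each vertex is (1-t)·p0[i] + t·p1[i].
  v1: (1-0.106)·(-2.21,4.18) + 0.106·(-3.85,5.3) = (-2.3838,4.2987)
  v2: (1-0.106)·(-3.81,-2.9) + 0.106·(-6.84,-4.06) = (-4.1312,-3.0230)
  v3: (1-0.106)·(2.38,-3.14) + 0.106·(2.83,-5.06) = (2.4277,-3.3435)
Shoelace sum Σ(x_i·y_{i+1} − x_{i+1}·y_i):
  i=1: -2.3838·-3.0230 − -4.1312·4.2987 = +24.9650 (running +24.9650)
  i=2: -4.1312·-3.3435 − 2.4277·-3.0230 = +21.1515 (running +46.1166)
  i=3: 2.4277·4.2987 − -2.3838·-3.3435 = +2.4656 (running +48.5821)
Area = |Σ|/2 = |48.5821|/2 = 24.2911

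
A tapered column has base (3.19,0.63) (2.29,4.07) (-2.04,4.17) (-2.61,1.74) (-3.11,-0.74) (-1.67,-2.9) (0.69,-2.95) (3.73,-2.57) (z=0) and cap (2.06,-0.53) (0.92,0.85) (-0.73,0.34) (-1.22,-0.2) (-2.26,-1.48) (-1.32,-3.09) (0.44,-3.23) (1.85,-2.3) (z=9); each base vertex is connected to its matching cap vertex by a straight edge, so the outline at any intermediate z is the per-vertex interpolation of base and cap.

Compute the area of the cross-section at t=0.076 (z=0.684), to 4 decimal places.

Area at t=0.076: 36.6351

Cross-section at t=0.076: each vertex is (1-t)·p0[i] + t·p1[i].
  v1: (1-0.076)·(3.19,0.63) + 0.076·(2.06,-0.53) = (3.1041,0.5418)
  v2: (1-0.076)·(2.29,4.07) + 0.076·(0.92,0.85) = (2.1859,3.8253)
  v3: (1-0.076)·(-2.04,4.17) + 0.076·(-0.73,0.34) = (-1.9404,3.8789)
  v4: (1-0.076)·(-2.61,1.74) + 0.076·(-1.22,-0.2) = (-2.5044,1.5926)
  v5: (1-0.076)·(-3.11,-0.74) + 0.076·(-2.26,-1.48) = (-3.0454,-0.7962)
  v6: (1-0.076)·(-1.67,-2.9) + 0.076·(-1.32,-3.09) = (-1.6434,-2.9144)
  v7: (1-0.076)·(0.69,-2.95) + 0.076·(0.44,-3.23) = (0.6710,-2.9713)
  v8: (1-0.076)·(3.73,-2.57) + 0.076·(1.85,-2.3) = (3.5871,-2.5495)
Shoelace sum Σ(x_i·y_{i+1} − x_{i+1}·y_i):
  i=1: 3.1041·3.8253 − 2.1859·0.5418 = +10.6897 (running +10.6897)
  i=2: 2.1859·3.8789 − -1.9404·3.8253 = +15.9016 (running +26.5913)
  i=3: -1.9404·1.5926 − -2.5044·3.8789 = +6.6239 (running +33.2153)
  i=4: -2.5044·-0.7962 − -3.0454·1.5926 = +6.8441 (running +40.0593)
  i=5: -3.0454·-2.9144 − -1.6434·-0.7962 = +7.5671 (running +47.6264)
  i=6: -1.6434·-2.9713 − 0.6710·-2.9144 = +6.8386 (running +54.4650)
  i=7: 0.6710·-2.5495 − 3.5871·-2.9713 = +8.9476 (running +63.4126)
  i=8: 3.5871·0.5418 − 3.1041·-2.5495 = +9.8575 (running +73.2702)
Area = |Σ|/2 = |73.2702|/2 = 36.6351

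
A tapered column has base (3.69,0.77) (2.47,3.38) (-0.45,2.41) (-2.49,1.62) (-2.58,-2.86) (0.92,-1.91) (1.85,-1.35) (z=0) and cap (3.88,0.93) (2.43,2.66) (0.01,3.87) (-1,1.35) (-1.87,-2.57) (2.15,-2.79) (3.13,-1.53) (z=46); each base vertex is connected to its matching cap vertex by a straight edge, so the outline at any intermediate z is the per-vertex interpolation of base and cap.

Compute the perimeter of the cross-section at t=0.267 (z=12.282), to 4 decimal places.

Cross-section at t=0.267: each vertex is (1-t)·p0[i] + t·p1[i].
  v1: (1-0.267)·(3.69,0.77) + 0.267·(3.88,0.93) = (3.7407,0.8127)
  v2: (1-0.267)·(2.47,3.38) + 0.267·(2.43,2.66) = (2.4593,3.1878)
  v3: (1-0.267)·(-0.45,2.41) + 0.267·(0.01,3.87) = (-0.3272,2.7998)
  v4: (1-0.267)·(-2.49,1.62) + 0.267·(-1,1.35) = (-2.0922,1.5479)
  v5: (1-0.267)·(-2.58,-2.86) + 0.267·(-1.87,-2.57) = (-2.3904,-2.7826)
  v6: (1-0.267)·(0.92,-1.91) + 0.267·(2.15,-2.79) = (1.2484,-2.1450)
  v7: (1-0.267)·(1.85,-1.35) + 0.267·(3.13,-1.53) = (2.1918,-1.3981)
Perimeter = Σ |v_{i+1} − v_i|:
  edge 1→2: √(-1.2814² + 2.3750²) = 2.6987 (running 2.6987)
  edge 2→3: √(-2.7865² + -0.3879²) = 2.8134 (running 5.5120)
  edge 3→4: √(-1.7650² + -1.2519²) = 2.1639 (running 7.6759)
  edge 4→5: √(-0.2983² + -4.3305²) = 4.3407 (running 12.0167)
  edge 5→6: √(3.6388² + 0.6376²) = 3.6943 (running 15.7110)
  edge 6→7: √(0.9433² + 0.7469²) = 1.2032 (running 16.9142)
  edge 7→1: √(1.5490² + 2.2108²) = 2.6994 (running 19.6136)
Perimeter = 19.6136

Perimeter at t=0.267: 19.6136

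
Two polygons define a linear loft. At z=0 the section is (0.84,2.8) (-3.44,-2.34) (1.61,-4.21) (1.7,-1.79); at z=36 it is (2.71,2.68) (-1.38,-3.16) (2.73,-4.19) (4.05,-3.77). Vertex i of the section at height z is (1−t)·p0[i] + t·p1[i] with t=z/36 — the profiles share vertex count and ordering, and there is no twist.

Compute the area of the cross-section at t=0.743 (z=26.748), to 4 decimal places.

Area at t=0.743: 18.4592

Cross-section at t=0.743: each vertex is (1-t)·p0[i] + t·p1[i].
  v1: (1-0.743)·(0.84,2.8) + 0.743·(2.71,2.68) = (2.2294,2.7108)
  v2: (1-0.743)·(-3.44,-2.34) + 0.743·(-1.38,-3.16) = (-1.9094,-2.9493)
  v3: (1-0.743)·(1.61,-4.21) + 0.743·(2.73,-4.19) = (2.4422,-4.1951)
  v4: (1-0.743)·(1.7,-1.79) + 0.743·(4.05,-3.77) = (3.4461,-3.2611)
Shoelace sum Σ(x_i·y_{i+1} − x_{i+1}·y_i):
  i=1: 2.2294·-2.9493 − -1.9094·2.7108 = -1.3990 (running -1.3990)
  i=2: -1.9094·-4.1951 − 2.4422·-2.9493 = +15.2128 (running +13.8139)
  i=3: 2.4422·-3.2611 − 3.4461·-4.1951 = +6.4924 (running +20.3063)
  i=4: 3.4461·2.7108 − 2.2294·-3.2611 = +16.6121 (running +36.9184)
Area = |Σ|/2 = |36.9184|/2 = 18.4592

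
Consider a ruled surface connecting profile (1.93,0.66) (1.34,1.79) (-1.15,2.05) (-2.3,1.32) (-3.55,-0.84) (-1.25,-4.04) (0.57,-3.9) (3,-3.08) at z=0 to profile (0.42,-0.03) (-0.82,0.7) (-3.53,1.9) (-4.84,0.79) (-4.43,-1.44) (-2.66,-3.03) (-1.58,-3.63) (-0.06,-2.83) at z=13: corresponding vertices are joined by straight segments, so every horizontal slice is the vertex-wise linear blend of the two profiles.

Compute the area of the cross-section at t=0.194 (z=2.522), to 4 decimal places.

Area at t=0.194: 25.8531

Cross-section at t=0.194: each vertex is (1-t)·p0[i] + t·p1[i].
  v1: (1-0.194)·(1.93,0.66) + 0.194·(0.42,-0.03) = (1.6371,0.5261)
  v2: (1-0.194)·(1.34,1.79) + 0.194·(-0.82,0.7) = (0.9210,1.5785)
  v3: (1-0.194)·(-1.15,2.05) + 0.194·(-3.53,1.9) = (-1.6117,2.0209)
  v4: (1-0.194)·(-2.3,1.32) + 0.194·(-4.84,0.79) = (-2.7928,1.2172)
  v5: (1-0.194)·(-3.55,-0.84) + 0.194·(-4.43,-1.44) = (-3.7207,-0.9564)
  v6: (1-0.194)·(-1.25,-4.04) + 0.194·(-2.66,-3.03) = (-1.5235,-3.8441)
  v7: (1-0.194)·(0.57,-3.9) + 0.194·(-1.58,-3.63) = (0.1529,-3.8476)
  v8: (1-0.194)·(3,-3.08) + 0.194·(-0.06,-2.83) = (2.4064,-3.0315)
Shoelace sum Σ(x_i·y_{i+1} − x_{i+1}·y_i):
  i=1: 1.6371·1.5785 − 0.9210·0.5261 = +2.0996 (running +2.0996)
  i=2: 0.9210·2.0209 − -1.6117·1.5785 = +4.4053 (running +6.5049)
  i=3: -1.6117·1.2172 − -2.7928·2.0209 = +3.6821 (running +10.1871)
  i=4: -2.7928·-0.9564 − -3.7207·1.2172 = +7.1998 (running +17.3869)
  i=5: -3.7207·-3.8441 − -1.5235·-0.9564 = +12.8456 (running +30.2324)
  i=6: -1.5235·-3.8476 − 0.1529·-3.8441 = +6.4498 (running +36.6822)
  i=7: 0.1529·-3.0315 − 2.4064·-3.8476 = +8.7952 (running +45.4774)
  i=8: 2.4064·0.5261 − 1.6371·-3.0315 = +6.2288 (running +51.7062)
Area = |Σ|/2 = |51.7062|/2 = 25.8531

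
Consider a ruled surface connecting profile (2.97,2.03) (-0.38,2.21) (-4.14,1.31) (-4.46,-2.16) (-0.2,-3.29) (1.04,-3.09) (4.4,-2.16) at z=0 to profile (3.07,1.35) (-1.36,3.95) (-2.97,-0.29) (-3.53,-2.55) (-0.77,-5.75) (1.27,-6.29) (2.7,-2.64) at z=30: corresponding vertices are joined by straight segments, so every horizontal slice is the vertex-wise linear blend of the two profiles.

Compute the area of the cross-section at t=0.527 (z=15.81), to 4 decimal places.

Area at t=0.527: 41.7818

Cross-section at t=0.527: each vertex is (1-t)·p0[i] + t·p1[i].
  v1: (1-0.527)·(2.97,2.03) + 0.527·(3.07,1.35) = (3.0227,1.6716)
  v2: (1-0.527)·(-0.38,2.21) + 0.527·(-1.36,3.95) = (-0.8965,3.1270)
  v3: (1-0.527)·(-4.14,1.31) + 0.527·(-2.97,-0.29) = (-3.5234,0.4668)
  v4: (1-0.527)·(-4.46,-2.16) + 0.527·(-3.53,-2.55) = (-3.9699,-2.3655)
  v5: (1-0.527)·(-0.2,-3.29) + 0.527·(-0.77,-5.75) = (-0.5004,-4.5864)
  v6: (1-0.527)·(1.04,-3.09) + 0.527·(1.27,-6.29) = (1.1612,-4.7764)
  v7: (1-0.527)·(4.4,-2.16) + 0.527·(2.7,-2.64) = (3.5041,-2.4130)
Shoelace sum Σ(x_i·y_{i+1} − x_{i+1}·y_i):
  i=1: 3.0227·3.1270 − -0.8965·1.6716 = +10.9505 (running +10.9505)
  i=2: -0.8965·0.4668 − -3.5234·3.1270 = +10.5992 (running +21.5496)
  i=3: -3.5234·-2.3655 − -3.9699·0.4668 = +10.1879 (running +31.7375)
  i=4: -3.9699·-4.5864 − -0.5004·-2.3655 = +17.0239 (running +48.7614)
  i=5: -0.5004·-4.7764 − 1.1612·-4.5864 = +7.7159 (running +56.4773)
  i=6: 1.1612·-2.4130 − 3.5041·-4.7764 = +13.9350 (running +70.4123)
  i=7: 3.5041·1.6716 − 3.0227·-2.4130 = +13.1512 (running +83.5636)
Area = |Σ|/2 = |83.5636|/2 = 41.7818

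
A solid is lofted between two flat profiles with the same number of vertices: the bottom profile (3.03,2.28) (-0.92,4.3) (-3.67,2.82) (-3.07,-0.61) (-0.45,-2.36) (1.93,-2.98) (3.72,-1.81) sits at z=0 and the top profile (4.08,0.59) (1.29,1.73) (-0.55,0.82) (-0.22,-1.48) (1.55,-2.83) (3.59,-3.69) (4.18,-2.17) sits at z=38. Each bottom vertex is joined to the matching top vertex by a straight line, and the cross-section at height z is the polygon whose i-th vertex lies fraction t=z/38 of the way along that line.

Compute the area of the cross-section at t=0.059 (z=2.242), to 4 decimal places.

Area at t=0.059: 35.5091

Cross-section at t=0.059: each vertex is (1-t)·p0[i] + t·p1[i].
  v1: (1-0.059)·(3.03,2.28) + 0.059·(4.08,0.59) = (3.0920,2.1803)
  v2: (1-0.059)·(-0.92,4.3) + 0.059·(1.29,1.73) = (-0.7896,4.1484)
  v3: (1-0.059)·(-3.67,2.82) + 0.059·(-0.55,0.82) = (-3.4859,2.7020)
  v4: (1-0.059)·(-3.07,-0.61) + 0.059·(-0.22,-1.48) = (-2.9019,-0.6613)
  v5: (1-0.059)·(-0.45,-2.36) + 0.059·(1.55,-2.83) = (-0.3320,-2.3877)
  v6: (1-0.059)·(1.93,-2.98) + 0.059·(3.59,-3.69) = (2.0279,-3.0219)
  v7: (1-0.059)·(3.72,-1.81) + 0.059·(4.18,-2.17) = (3.7471,-1.8312)
Shoelace sum Σ(x_i·y_{i+1} − x_{i+1}·y_i):
  i=1: 3.0920·4.1484 − -0.7896·2.1803 = +14.5481 (running +14.5481)
  i=2: -0.7896·2.7020 − -3.4859·4.1484 = +12.3274 (running +26.8755)
  i=3: -3.4859·-0.6613 − -2.9019·2.7020 = +10.1461 (running +37.0216)
  i=4: -2.9019·-2.3877 − -0.3320·-0.6613 = +6.7093 (running +43.7309)
  i=5: -0.3320·-3.0219 − 2.0279·-2.3877 = +5.8454 (running +49.5763)
  i=6: 2.0279·-1.8312 − 3.7471·-3.0219 = +7.6098 (running +57.1861)
  i=7: 3.7471·2.1803 − 3.0920·-1.8312 = +13.8320 (running +71.0181)
Area = |Σ|/2 = |71.0181|/2 = 35.5091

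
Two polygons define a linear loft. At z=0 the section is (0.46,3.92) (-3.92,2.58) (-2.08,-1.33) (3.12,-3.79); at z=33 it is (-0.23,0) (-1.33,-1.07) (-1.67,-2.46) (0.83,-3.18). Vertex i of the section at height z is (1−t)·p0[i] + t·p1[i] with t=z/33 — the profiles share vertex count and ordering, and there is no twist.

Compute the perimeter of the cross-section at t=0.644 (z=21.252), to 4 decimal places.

Perimeter at t=0.644: 13.6518

Cross-section at t=0.644: each vertex is (1-t)·p0[i] + t·p1[i].
  v1: (1-0.644)·(0.46,3.92) + 0.644·(-0.23,0) = (0.0156,1.3955)
  v2: (1-0.644)·(-3.92,2.58) + 0.644·(-1.33,-1.07) = (-2.2520,0.2294)
  v3: (1-0.644)·(-2.08,-1.33) + 0.644·(-1.67,-2.46) = (-1.8160,-2.0577)
  v4: (1-0.644)·(3.12,-3.79) + 0.644·(0.83,-3.18) = (1.6452,-3.3972)
Perimeter = Σ |v_{i+1} − v_i|:
  edge 1→2: √(-2.2677² + -1.1661²) = 2.5499 (running 2.5499)
  edge 2→3: √(0.4361² + -2.2871²) = 2.3283 (running 4.8783)
  edge 3→4: √(3.4612² + -1.3394²) = 3.7113 (running 8.5896)
  edge 4→1: √(-1.6296² + 4.7927²) = 5.0622 (running 13.6518)
Perimeter = 13.6518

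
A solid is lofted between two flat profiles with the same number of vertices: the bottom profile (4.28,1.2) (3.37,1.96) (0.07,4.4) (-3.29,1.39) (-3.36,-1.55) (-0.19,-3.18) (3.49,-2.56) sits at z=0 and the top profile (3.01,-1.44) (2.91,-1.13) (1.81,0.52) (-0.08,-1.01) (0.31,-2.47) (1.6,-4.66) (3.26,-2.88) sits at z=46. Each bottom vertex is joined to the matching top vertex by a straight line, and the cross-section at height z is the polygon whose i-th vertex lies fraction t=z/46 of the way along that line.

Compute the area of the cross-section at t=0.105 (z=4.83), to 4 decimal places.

Cross-section at t=0.105: each vertex is (1-t)·p0[i] + t·p1[i].
  v1: (1-0.105)·(4.28,1.2) + 0.105·(3.01,-1.44) = (4.1467,0.9228)
  v2: (1-0.105)·(3.37,1.96) + 0.105·(2.91,-1.13) = (3.3217,1.6356)
  v3: (1-0.105)·(0.07,4.4) + 0.105·(1.81,0.52) = (0.2527,3.9926)
  v4: (1-0.105)·(-3.29,1.39) + 0.105·(-0.08,-1.01) = (-2.9529,1.1380)
  v5: (1-0.105)·(-3.36,-1.55) + 0.105·(0.31,-2.47) = (-2.9747,-1.6466)
  v6: (1-0.105)·(-0.19,-3.18) + 0.105·(1.6,-4.66) = (-0.0020,-3.3354)
  v7: (1-0.105)·(3.49,-2.56) + 0.105·(3.26,-2.88) = (3.4659,-2.5936)
Shoelace sum Σ(x_i·y_{i+1} − x_{i+1}·y_i):
  i=1: 4.1467·1.6356 − 3.3217·0.9228 = +3.7168 (running +3.7168)
  i=2: 3.3217·3.9926 − 0.2527·1.6356 = +12.8489 (running +16.5657)
  i=3: 0.2527·1.1380 − -2.9529·3.9926 = +12.0775 (running +28.6432)
  i=4: -2.9529·-1.6466 − -2.9747·1.1380 = +8.2475 (running +36.8907)
  i=5: -2.9747·-3.3354 − -0.0020·-1.6466 = +9.9183 (running +46.8090)
  i=6: -0.0020·-2.5936 − 3.4659·-3.3354 = +11.5653 (running +58.3743)
  i=7: 3.4659·0.9228 − 4.1467·-2.5936 = +13.9530 (running +72.3273)
Area = |Σ|/2 = |72.3273|/2 = 36.1637

Area at t=0.105: 36.1637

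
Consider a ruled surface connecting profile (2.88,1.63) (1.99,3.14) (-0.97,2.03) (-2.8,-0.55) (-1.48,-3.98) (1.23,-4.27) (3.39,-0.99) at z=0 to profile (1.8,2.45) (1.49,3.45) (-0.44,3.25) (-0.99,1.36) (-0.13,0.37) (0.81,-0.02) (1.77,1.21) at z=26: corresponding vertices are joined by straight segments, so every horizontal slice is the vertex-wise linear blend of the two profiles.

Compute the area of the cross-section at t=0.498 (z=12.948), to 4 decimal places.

Cross-section at t=0.498: each vertex is (1-t)·p0[i] + t·p1[i].
  v1: (1-0.498)·(2.88,1.63) + 0.498·(1.8,2.45) = (2.3422,2.0384)
  v2: (1-0.498)·(1.99,3.14) + 0.498·(1.49,3.45) = (1.7410,3.2944)
  v3: (1-0.498)·(-0.97,2.03) + 0.498·(-0.44,3.25) = (-0.7061,2.6376)
  v4: (1-0.498)·(-2.8,-0.55) + 0.498·(-0.99,1.36) = (-1.8986,0.4012)
  v5: (1-0.498)·(-1.48,-3.98) + 0.498·(-0.13,0.37) = (-0.8077,-1.8137)
  v6: (1-0.498)·(1.23,-4.27) + 0.498·(0.81,-0.02) = (1.0208,-2.1535)
  v7: (1-0.498)·(3.39,-0.99) + 0.498·(1.77,1.21) = (2.5832,0.1056)
Shoelace sum Σ(x_i·y_{i+1} − x_{i+1}·y_i):
  i=1: 2.3422·3.2944 − 1.7410·2.0384 = +4.1672 (running +4.1672)
  i=2: 1.7410·2.6376 − -0.7061·3.2944 = +6.9180 (running +11.0852)
  i=3: -0.7061·0.4012 − -1.8986·2.6376 = +4.7245 (running +15.8097)
  i=4: -1.8986·-1.8137 − -0.8077·0.4012 = +3.7676 (running +19.5772)
  i=5: -0.8077·-2.1535 − 1.0208·-1.8137 = +3.5909 (running +23.1681)
  i=6: 1.0208·0.1056 − 2.5832·-2.1535 = +5.6708 (running +28.8389)
  i=7: 2.5832·2.0384 − 2.3422·0.1056 = +5.0182 (running +33.8572)
Area = |Σ|/2 = |33.8572|/2 = 16.9286

Area at t=0.498: 16.9286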